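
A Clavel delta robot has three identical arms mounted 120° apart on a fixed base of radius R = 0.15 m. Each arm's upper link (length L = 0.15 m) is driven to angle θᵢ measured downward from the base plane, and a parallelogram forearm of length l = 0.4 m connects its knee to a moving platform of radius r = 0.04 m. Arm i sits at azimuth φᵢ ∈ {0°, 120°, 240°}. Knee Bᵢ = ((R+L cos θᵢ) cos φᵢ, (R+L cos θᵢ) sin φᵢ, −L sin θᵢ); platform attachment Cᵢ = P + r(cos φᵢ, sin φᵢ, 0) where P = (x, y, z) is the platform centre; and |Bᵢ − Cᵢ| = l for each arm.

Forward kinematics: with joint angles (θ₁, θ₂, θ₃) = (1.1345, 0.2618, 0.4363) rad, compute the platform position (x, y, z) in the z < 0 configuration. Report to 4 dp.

(-0.1378, 0.0227, -0.3862)

φ1=0.0°: virtual centre (0.1734, 0.0000, -0.1359), radius l
φ2=120.0°: virtual centre (-0.1274, 0.2207, -0.0388), radius l
φ3=240.0°: virtual centre (-0.1230, -0.2130, -0.0634), radius l
eliminate P² terms by subtracting sphere 1 from 2 and 3
plane₁₂: -0.6017x+0.4415y+0.1943z = 0.0179
det = 0.5180;  x = -0.0284+0.2834z,  y = 0.0020+-0.0537z
quadratic in z: (1.0832)z²+(0.1573)z+(-0.1008)=0, √Δ=0.6794 → z ∈ {-0.3862, 0.2410}; z = -0.3862 (taking z<0)
x = -0.1378, y = 0.0227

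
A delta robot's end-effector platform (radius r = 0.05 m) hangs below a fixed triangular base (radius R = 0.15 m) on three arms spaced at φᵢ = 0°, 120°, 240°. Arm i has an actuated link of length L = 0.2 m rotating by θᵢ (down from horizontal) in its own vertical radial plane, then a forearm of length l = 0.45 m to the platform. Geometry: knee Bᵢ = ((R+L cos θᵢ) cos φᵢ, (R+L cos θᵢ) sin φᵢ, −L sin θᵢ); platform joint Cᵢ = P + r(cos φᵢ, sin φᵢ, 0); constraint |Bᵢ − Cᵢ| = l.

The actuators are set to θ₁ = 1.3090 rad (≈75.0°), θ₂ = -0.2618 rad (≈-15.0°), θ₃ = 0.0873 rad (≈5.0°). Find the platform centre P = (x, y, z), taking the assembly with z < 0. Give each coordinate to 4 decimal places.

S1 = (0.1518·cos0.0°, 0.1518·sin0.0°, -0.1932) = (0.1518, 0.0000, -0.1932)
φ2=120.0°: virtual centre (-0.1466, 0.2539, 0.0518), radius l
arm 3 at φ=240.0°: ρ3 = 0.2992;  S3 = (-0.1496, -0.2591, -0.0174)
|S₂|²−|S₁|² = 0.0283;  |S₃|²−|S₁|² = 0.0295
[-0.5967 0.5078 0.4899]·P = 0.0283;  [-0.6028 -0.5183 0.3515]·P = 0.0295
det = 0.6154;  x = -0.0482+0.7027z,  y = -0.0009+-0.1390z
sphere 1 gives Az²+Bz+C=0 with A=1.5131, B=0.1057, C=-0.1252;  B²−4AC=0.7690;  roots -0.3247, 0.2549;  negative root z = -0.3247
x = -0.2763, y = 0.0442

(-0.2763, 0.0442, -0.3247)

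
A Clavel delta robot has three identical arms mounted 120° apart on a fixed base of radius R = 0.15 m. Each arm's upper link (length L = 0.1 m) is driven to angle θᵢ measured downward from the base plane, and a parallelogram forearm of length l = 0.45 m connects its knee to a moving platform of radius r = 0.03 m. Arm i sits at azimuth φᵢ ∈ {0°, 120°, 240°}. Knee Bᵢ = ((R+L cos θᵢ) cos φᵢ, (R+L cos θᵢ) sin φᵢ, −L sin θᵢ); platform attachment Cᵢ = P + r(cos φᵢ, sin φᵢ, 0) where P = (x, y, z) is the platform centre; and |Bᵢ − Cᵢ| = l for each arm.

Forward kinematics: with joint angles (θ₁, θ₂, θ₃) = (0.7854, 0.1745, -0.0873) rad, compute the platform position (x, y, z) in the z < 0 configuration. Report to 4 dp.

S1 = (0.1907·cos0.0°, 0.1907·sin0.0°, -0.0707) = (0.1907, 0.0000, -0.0707)
φ2=120.0°: virtual centre (-0.1092, 0.1892, -0.0174), radius l
S3 = (0.2196·cos240.0°, 0.2196·sin240.0°, 0.0087) = (-0.1098, -0.1902, 0.0087)
|S₂|²−|S₁|² = 0.0067;  |S₃|²−|S₁|² = 0.0069
plane₁₂: -0.5999x+0.3784y+0.1067z = 0.0067
det = 0.4556;  x = -0.0113+0.2210z,  y = -0.0003+0.0684z
into |P−S₁|² = l²: 1.0535z² + 0.0521z + -0.1567 = 0;  Δ = 0.6630;  z = -0.4111 or 0.3617 → z<0 root = -0.4111
x = -0.1022, y = -0.0285

(-0.1022, -0.0285, -0.4111)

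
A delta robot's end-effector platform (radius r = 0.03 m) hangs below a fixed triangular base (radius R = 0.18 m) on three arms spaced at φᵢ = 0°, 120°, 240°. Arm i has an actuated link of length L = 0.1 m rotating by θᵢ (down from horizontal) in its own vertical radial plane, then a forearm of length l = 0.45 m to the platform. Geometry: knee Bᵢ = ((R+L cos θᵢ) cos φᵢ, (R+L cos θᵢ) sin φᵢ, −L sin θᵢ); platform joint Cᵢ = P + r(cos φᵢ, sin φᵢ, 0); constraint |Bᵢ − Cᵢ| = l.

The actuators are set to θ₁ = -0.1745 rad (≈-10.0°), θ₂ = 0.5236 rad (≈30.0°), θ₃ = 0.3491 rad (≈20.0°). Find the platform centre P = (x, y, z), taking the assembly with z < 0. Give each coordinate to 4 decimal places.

(0.0671, -0.0182, -0.3940)

S1 = (0.2485·cos0.0°, 0.2485·sin0.0°, 0.0174) = (0.2485, 0.0000, 0.0174)
arm 2 at φ=120.0°: e+L cos θ2 = 0.2366;  S2 = (-0.1183, 0.2049, -0.0500)
S3 = (0.2440·cos240.0°, 0.2440·sin240.0°, -0.0342) = (-0.1220, -0.2113, -0.0342)
|S₂|²−|S₁|² = -0.0036;  |S₃|²−|S₁|² = -0.0014
linear system: -0.7336x+0.4098y = -0.0036−-0.1347z; -0.7409x+-0.4226y = -0.0014−-0.1031z
Cramer: x(z) = 0.0034-0.1617z;  y(z) = -0.0027+0.0394z
into |P−S₁|² = l²: 1.0277z² + 0.0443z + -0.1421 = 0;  Δ = 0.5861;  z = -0.3940 or 0.3509 → z<0 root = -0.3940
x = 0.0671, y = -0.0182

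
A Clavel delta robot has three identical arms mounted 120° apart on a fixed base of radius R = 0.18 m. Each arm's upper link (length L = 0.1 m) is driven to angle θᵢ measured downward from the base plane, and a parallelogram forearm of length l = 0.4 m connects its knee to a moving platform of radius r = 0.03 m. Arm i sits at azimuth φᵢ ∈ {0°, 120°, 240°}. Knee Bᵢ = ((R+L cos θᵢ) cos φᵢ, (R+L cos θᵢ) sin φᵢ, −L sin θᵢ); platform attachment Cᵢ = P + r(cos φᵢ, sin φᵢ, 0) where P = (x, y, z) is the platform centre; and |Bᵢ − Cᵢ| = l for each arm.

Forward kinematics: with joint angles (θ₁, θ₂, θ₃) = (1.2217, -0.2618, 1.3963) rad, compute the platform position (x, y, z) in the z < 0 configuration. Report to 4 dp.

S1 = (0.1842·cos0.0°, 0.1842·sin0.0°, -0.0940) = (0.1842, 0.0000, -0.0940)
arm 2 at φ=120.0°: ρ2 = 0.2466;  S2 = (-0.1233, 0.2136, 0.0259)
S3 = (0.1674·cos240.0°, 0.1674·sin240.0°, -0.0985) = (-0.0837, -0.1449, -0.0985)
subtract pairs → two planes through P
linear system: -0.6150x+0.4271y = 0.0187−0.2397z; -0.5358x+-0.2899y = -0.0051−-0.0090z
Cramer: x(z) = -0.0080+0.1612z;  y(z) = 0.0323-0.3291z
sphere 1 gives Az²+Bz+C=0 with A=1.1343, B=0.1047, C=-0.1132;  B²−4AC=0.5245;  roots -0.3654, 0.2731;  negative root z = -0.3654
x = -0.0669, y = 0.1525

(-0.0669, 0.1525, -0.3654)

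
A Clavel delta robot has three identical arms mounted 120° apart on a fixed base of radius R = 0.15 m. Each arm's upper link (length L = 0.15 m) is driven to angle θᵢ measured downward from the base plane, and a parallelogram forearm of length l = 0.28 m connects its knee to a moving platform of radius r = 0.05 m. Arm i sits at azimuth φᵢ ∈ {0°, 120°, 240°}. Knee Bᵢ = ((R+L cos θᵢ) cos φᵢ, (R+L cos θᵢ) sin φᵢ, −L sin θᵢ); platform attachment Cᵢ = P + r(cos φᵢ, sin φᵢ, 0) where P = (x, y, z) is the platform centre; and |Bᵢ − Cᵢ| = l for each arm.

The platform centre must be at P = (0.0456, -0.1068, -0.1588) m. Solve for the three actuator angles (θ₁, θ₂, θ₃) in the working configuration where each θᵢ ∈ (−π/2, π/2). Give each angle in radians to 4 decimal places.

θ₁ = 0.0001, θ₂ = 1.1342, θ₃ = -0.2623

φ1=0.0° → target in arm frame (0.0456, -0.1068)
  e−x'=0.0544;  (l²−L²−(e−x')²−y'²−z²)/2L = 0.0544
  γ=atan2(-0.1588,0.0544)=-1.2408;  ψ=arccos(0.3240)=1.2408;  θ1=γ+ψ≈0.0001
arm 2 (φ=120.0°): x'=-0.1153, y'=0.0139
  e−x'=0.2153;  (l²−L²−(e−x')²−y'²−z²)/2L = -0.0529
  γ=atan2(-0.1588,0.2153)=-0.6355;  ψ=arccos(-0.1976)=1.7697;  θ2=γ+ψ≈1.1342
rotate P by −φ3: (0.0697, 0.0929, -0.1588)
  e−x'=0.0303;  (l²−L²−(e−x')²−y'²−z²)/2L = 0.0705
  γ=atan2(-0.1588,0.0303)=-1.3822;  ψ=arccos(0.4358)=1.1199;  θ3=γ+ψ≈-0.2623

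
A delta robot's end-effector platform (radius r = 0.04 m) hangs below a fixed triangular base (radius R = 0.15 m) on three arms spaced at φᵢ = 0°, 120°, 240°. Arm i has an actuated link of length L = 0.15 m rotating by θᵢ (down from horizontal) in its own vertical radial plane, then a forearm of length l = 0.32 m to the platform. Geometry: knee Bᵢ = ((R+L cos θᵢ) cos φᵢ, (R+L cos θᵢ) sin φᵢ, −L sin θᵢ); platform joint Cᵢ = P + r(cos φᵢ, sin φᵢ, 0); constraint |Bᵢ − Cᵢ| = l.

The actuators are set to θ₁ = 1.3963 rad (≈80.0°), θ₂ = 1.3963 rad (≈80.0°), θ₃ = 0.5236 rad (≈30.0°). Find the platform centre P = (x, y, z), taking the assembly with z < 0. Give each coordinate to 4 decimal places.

arm 1 at φ=0.0°: (R−r)+L cos θ1 = 0.1360;  S1 = (0.1360, 0.0000, -0.1477)
S2 = (0.1360·cos120.0°, 0.1360·sin120.0°, -0.1477) = (-0.0680, 0.1178, -0.1477)
S3 = (0.2399·cos240.0°, 0.2399·sin240.0°, -0.0750) = (-0.1200, -0.2078, -0.0750)
|S₂|²−|S₁|² = 0.0000;  |S₃|²−|S₁|² = 0.0228
[-0.4081 0.2356 0.0000]·P = 0.0000;  [-0.5120 -0.4155 0.1454]·P = 0.0228
det = 0.2902;  x = -0.0186+0.1181z,  y = -0.0321+0.2045z
sphere 1 gives Az²+Bz+C=0 with A=1.0558, B=0.2458, C=-0.0556;  B²−4AC=0.2954;  roots -0.3738, 0.1410;  negative root z = -0.3738
x = -0.0627, y = -0.1086

(-0.0627, -0.1086, -0.3738)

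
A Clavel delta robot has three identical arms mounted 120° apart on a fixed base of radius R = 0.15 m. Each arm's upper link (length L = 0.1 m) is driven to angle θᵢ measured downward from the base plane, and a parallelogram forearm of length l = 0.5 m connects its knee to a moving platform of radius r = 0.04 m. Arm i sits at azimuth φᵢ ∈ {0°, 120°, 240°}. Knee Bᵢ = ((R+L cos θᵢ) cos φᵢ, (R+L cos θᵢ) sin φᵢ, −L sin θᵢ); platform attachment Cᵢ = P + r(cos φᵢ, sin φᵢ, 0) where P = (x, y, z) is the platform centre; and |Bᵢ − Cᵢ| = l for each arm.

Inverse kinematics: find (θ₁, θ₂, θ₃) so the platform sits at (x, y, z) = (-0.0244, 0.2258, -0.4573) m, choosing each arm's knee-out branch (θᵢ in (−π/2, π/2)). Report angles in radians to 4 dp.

arm 1 (φ=0.0°): x'=-0.0244, y'=0.2258
  e−x'=0.1344;  (l²−L²−(e−x')²−y'²−z²)/2L = -0.1909
  √(A²+B²)=0.4766;  θ1 = -1.2849+1.9828 ≈ 0.6978
rotate P by −φ2: (0.2077, -0.0918, -0.4573)
  e−x'=-0.0977;  (l²−L²−(e−x')²−y'²−z²)/2L = 0.0645
  γ=atan2(-0.4573,-0.0977)=-1.7814;  ψ=arccos(0.1379)=1.4324;  θ2=γ+ψ≈-0.3490
rotate P by −φ3: (-0.1833, -0.1340, -0.4573)
  e−x'=0.2933;  (l²−L²−(e−x')²−y'²−z²)/2L = -0.3657
  θ3 = atan2(B,A) + arccos(C/0.5433) = 1.3088

θ₁ = 0.6978, θ₂ = -0.3490, θ₃ = 1.3088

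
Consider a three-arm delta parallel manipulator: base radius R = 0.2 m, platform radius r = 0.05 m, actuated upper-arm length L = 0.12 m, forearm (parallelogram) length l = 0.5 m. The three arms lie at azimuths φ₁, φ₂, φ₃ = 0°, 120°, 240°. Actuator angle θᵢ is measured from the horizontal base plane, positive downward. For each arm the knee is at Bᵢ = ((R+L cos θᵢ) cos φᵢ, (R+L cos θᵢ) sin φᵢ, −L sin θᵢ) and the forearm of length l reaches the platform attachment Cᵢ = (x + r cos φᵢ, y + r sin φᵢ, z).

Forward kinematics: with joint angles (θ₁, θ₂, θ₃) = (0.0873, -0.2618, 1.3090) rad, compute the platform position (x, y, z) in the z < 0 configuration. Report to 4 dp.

(0.0731, 0.2017, -0.4236)

arm 1 at φ=0.0°: e+L cos θ1 = 0.2695;  S1 = (0.2695, 0.0000, -0.0105)
φ2=120.0°: virtual centre (-0.1330, 0.2303, 0.0311), radius l
φ3=240.0°: virtual centre (-0.0905, -0.1568, -0.1159), radius l
subtract pairs → two planes through P
plane₁₂: -0.8050x+0.4606y+0.0830z = -0.0011
Cramer: x(z) = 0.0215-0.1217z;  y(z) = 0.0352-0.3930z
sphere 1 gives Az²+Bz+C=0 with A=1.1693, B=0.0536, C=-0.1871;  B²−4AC=0.8781;  roots -0.4236, 0.3778;  negative root z = -0.4236
x = 0.0731, y = 0.2017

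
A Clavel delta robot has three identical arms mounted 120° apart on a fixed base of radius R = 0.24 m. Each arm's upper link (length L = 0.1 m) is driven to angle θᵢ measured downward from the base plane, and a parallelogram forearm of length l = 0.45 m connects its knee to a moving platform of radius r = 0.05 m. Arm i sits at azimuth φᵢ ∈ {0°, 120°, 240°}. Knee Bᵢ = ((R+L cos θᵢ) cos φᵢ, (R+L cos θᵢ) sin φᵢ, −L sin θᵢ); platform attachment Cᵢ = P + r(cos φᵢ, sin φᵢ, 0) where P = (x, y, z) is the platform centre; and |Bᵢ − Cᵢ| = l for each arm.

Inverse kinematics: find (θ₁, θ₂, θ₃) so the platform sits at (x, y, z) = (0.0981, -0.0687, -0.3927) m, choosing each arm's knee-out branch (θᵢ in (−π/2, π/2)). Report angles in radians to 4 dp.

θ₁ = -0.0868, θ₂ = 1.2220, θ₃ = 0.5238

rotate P by −φ1: (0.0981, -0.0687, -0.3927)
  A=0.0919, B=-0.3927, C=(l²−L²−A²−y'²−z²)/(2L)=0.1256
  √(A²+B²)=0.4033;  θ1 = -1.3409+1.2541 ≈ -0.0868
φ2=120.0° → target in arm frame (-0.1085, -0.0506)
  A=0.2985, B=-0.3927, C=(l²−L²−A²−y'²−z²)/(2L)=-0.2670
  √(A²+B²)=0.4933;  θ2 = -0.9208+2.1428 ≈ 1.2220
arm 3 (φ=240.0°): x'=0.0104, y'=0.1193
  A=0.1796, B=-0.3927, C=(l²−L²−A²−y'²−z²)/(2L)=-0.0409
  √(A²+B²)=0.4318;  θ3 = -1.1419+1.6657 ≈ 0.5238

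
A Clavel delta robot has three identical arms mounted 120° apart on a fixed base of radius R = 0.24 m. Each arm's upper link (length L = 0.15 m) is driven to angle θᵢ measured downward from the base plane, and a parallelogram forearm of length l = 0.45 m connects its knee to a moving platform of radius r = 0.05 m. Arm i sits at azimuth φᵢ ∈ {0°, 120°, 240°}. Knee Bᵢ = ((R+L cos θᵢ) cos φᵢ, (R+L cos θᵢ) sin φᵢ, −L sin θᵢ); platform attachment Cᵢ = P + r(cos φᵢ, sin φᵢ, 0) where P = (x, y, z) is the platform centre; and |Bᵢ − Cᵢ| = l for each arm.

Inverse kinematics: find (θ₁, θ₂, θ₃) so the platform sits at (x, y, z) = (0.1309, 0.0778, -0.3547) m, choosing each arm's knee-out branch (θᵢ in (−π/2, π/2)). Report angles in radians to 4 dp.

θ₁ = -0.2615, θ₂ = 0.5238, θ₃ = 1.1349

rotate P by −φ1: (0.1309, 0.0778, -0.3547)
  A cos θ + B sin θ = C:  0.0591·cos θ + -0.3547·sin θ = 0.1488
  θ1 = atan2(B,A) + arccos(C/0.3596) = -0.2615
φ2=120.0° → target in arm frame (0.0019, -0.1523)
  e−x'=0.1881;  (l²−L²−(e−x')²−y'²−z²)/2L = -0.0146
  θ2 = atan2(B,A) + arccos(C/0.4015) = 0.5238
arm 3 (φ=240.0°): x'=-0.1328, y'=0.0745
  A cos θ + B sin θ = C:  0.3228·cos θ + -0.3547·sin θ = -0.1852
  √(A²+B²)=0.4796;  θ3 = -0.8324+1.9673 ≈ 1.1349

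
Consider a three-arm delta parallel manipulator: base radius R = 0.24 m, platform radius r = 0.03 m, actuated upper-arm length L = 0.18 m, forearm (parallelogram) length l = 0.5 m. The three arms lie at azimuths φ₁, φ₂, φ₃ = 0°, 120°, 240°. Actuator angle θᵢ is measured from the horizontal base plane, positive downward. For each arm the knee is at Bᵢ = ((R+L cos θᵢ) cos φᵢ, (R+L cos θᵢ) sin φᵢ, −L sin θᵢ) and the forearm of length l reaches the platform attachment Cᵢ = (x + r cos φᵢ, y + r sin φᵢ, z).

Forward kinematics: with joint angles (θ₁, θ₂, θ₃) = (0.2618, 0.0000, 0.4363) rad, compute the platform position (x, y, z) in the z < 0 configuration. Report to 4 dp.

(-0.0039, 0.0466, -0.3588)

centre 1 = (0.3839·cos0.0°, 0.3839·sin0.0°, -0.0466) = (0.3839, 0.0000, -0.0466)
φ2=120.0°: virtual centre (-0.1950, 0.3377, 0.0000), radius l
φ3=240.0°: virtual centre (-0.1866, -0.3231, -0.0761), radius l
|centre ₂|²−|centre ₁|² = 0.0026;  |centre ₃|²−|centre ₁|² = -0.0045
plane₁₂: -1.1577x+0.6755y+0.0932z = 0.0026
Cramer: x(z) = 0.0009+0.0134z;  y(z) = 0.0054-0.1149z
sphere 1 gives Az²+Bz+C=0 with A=1.0134, B=0.0817, C=-0.1011;  B²−4AC=0.4167;  roots -0.3588, 0.2782;  negative root z = -0.3588
x = -0.0039, y = 0.0466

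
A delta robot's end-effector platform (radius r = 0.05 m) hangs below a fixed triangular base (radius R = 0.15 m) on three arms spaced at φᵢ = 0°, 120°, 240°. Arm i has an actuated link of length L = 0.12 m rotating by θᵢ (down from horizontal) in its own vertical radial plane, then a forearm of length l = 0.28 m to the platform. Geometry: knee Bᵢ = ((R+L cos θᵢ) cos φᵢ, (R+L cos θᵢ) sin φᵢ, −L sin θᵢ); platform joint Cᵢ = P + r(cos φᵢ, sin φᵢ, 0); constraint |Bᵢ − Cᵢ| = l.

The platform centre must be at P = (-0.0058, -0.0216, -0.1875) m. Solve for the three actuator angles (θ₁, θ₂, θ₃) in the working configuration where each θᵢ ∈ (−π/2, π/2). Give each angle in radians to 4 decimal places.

rotate P by −φ1: (-0.0058, -0.0216, -0.1875)
  A=0.1058, B=-0.1875, C=(l²−L²−A²−y'²−z²)/(2L)=0.0716
  √(A²+B²)=0.2153;  θ1 = -1.0571+1.2318 ≈ 0.1747
φ2=120.0° → target in arm frame (-0.0158, 0.0158)
  A cos θ + B sin θ = C:  0.1158·cos θ + -0.1875·sin θ = 0.0633
  √(A²+B²)=0.2204;  θ2 = -1.0175+1.2797 ≈ 0.2621
φ3=240.0° → target in arm frame (0.0216, 0.0058)
  A=0.0784, B=-0.1875, C=(l²−L²−A²−y'²−z²)/(2L)=0.0944
  √(A²+B²)=0.2032;  θ3 = -1.1748+1.0875 ≈ -0.0873

θ₁ = 0.1747, θ₂ = 0.2621, θ₃ = -0.0873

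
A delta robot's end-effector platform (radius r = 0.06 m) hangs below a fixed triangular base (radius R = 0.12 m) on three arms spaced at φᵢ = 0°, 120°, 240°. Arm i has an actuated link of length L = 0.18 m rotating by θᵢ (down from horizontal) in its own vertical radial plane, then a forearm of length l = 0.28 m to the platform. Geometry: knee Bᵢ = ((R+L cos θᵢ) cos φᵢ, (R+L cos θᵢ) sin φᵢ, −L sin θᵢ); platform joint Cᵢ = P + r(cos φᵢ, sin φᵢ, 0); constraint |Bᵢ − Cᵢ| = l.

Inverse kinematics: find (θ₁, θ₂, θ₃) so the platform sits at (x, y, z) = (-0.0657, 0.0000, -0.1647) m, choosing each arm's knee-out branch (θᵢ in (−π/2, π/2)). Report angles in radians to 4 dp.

θ₁ = 0.6107, θ₂ = -0.0872, θ₃ = -0.0872

φ1=0.0° → target in arm frame (-0.0657, 0.0000)
  A=0.1257, B=-0.1647, C=(l²−L²−A²−y'²−z²)/(2L)=0.0085
  θ1 = atan2(B,A) + arccos(C/0.2072) = 0.6107
arm 2 (φ=120.0°): x'=0.0328, y'=0.0569
  A=0.0272, B=-0.1647, C=(l²−L²−A²−y'²−z²)/(2L)=0.0414
  θ2 = atan2(B,A) + arccos(C/0.1669) = -0.0872
arm 3 (φ=240.0°): x'=0.0329, y'=-0.0569
  e−x'=0.0271;  (l²−L²−(e−x')²−y'²−z²)/2L = 0.0414
  γ=atan2(-0.1647,0.0271)=-1.4074;  ψ=arccos(0.2479)=1.3202;  θ3=γ+ψ≈-0.0872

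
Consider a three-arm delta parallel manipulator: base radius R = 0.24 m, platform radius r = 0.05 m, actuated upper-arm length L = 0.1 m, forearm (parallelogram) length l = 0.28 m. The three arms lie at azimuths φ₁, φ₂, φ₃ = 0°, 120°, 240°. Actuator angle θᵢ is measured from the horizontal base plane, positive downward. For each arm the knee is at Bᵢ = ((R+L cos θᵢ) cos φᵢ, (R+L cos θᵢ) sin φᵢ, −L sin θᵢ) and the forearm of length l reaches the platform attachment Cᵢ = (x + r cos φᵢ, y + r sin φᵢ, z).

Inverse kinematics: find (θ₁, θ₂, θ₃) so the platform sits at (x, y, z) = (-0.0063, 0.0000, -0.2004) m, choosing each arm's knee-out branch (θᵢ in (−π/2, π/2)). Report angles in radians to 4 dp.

rotate P by −φ1: (-0.0063, 0.0000, -0.2004)
  A=0.1963, B=-0.2004, C=(l²−L²−A²−y'²−z²)/(2L)=-0.0515
  γ=atan2(-0.2004,0.1963)=-0.7957;  ψ=arccos(-0.1835)=1.7553;  θ1=γ+ψ≈0.9596
φ2=120.0° → target in arm frame (0.0031, 0.0055)
  e−x'=0.1869;  (l²−L²−(e−x')²−y'²−z²)/2L = -0.0335
  γ=atan2(-0.2004,0.1869)=-0.8204;  ψ=arccos(-0.1223)=1.6934;  θ2=γ+ψ≈0.8730
φ3=240.0° → target in arm frame (0.0032, -0.0055)
  e−x'=0.1868;  (l²−L²−(e−x')²−y'²−z²)/2L = -0.0335
  γ=atan2(-0.2004,0.1868)=-0.8204;  ψ=arccos(-0.1223)=1.6934;  θ3=γ+ψ≈0.8730

θ₁ = 0.9596, θ₂ = 0.8730, θ₃ = 0.8730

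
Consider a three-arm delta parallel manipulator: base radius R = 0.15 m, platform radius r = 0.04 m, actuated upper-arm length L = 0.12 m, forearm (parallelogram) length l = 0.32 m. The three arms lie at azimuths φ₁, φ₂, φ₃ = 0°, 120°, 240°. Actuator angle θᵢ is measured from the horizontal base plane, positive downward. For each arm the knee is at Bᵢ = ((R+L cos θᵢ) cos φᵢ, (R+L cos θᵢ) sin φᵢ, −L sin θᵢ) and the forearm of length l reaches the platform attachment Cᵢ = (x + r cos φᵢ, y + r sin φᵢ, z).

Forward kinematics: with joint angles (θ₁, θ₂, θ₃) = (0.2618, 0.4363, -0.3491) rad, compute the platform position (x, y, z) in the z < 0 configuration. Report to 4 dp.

φ1=0.0°: virtual centre (0.2259, 0.0000, -0.0311), radius l
O2 = (0.2188·cos120.0°, 0.2188·sin120.0°, -0.0507) = (-0.1094, 0.1895, -0.0507)
arm 3 at φ=240.0°: (R−r)+L cos θ3 = 0.2228;  O3 = (-0.1114, -0.1929, 0.0410)
subtract pairs → two planes through P
plane₁₂: -0.6706x+0.3789y+-0.0393z = -0.0016
Cramer: x(z) = 0.0017+0.0768z;  y(z) = -0.0012+0.2396z
into |P−O₁|² = l²: 1.0633z² + 0.0271z + -0.0512 = 0;  Δ = 0.2183;  z = -0.2325 or 0.2070 → z<0 root = -0.2325
x = -0.0162, y = -0.0569

(-0.0162, -0.0569, -0.2325)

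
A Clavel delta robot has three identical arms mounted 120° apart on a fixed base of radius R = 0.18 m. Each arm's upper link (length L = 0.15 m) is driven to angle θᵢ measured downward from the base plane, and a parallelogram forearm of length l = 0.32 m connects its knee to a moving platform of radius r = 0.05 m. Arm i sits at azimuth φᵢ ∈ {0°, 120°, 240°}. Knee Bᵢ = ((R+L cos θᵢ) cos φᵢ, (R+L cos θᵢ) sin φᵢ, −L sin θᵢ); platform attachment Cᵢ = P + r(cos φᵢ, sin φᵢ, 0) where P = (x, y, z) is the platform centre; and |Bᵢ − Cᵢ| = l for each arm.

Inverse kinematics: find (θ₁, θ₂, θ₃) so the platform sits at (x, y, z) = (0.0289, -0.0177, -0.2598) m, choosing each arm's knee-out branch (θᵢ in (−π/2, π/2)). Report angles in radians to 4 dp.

θ₁ = 0.3488, θ₂ = 0.6982, θ₃ = 0.5235

arm 1 (φ=0.0°): x'=0.0289, y'=-0.0177
  A cos θ + B sin θ = C:  0.1011·cos θ + -0.2598·sin θ = 0.0062
  √(A²+B²)=0.2788;  θ1 = -1.1997+1.5484 ≈ 0.3488
φ2=120.0° → target in arm frame (-0.0298, -0.0162)
  e−x'=0.1598;  (l²−L²−(e−x')²−y'²−z²)/2L = -0.0446
  √(A²+B²)=0.3050;  θ2 = -1.0194+1.7176 ≈ 0.6982
rotate P by −φ3: (0.0009, 0.0339, -0.2598)
  e−x'=0.1291;  (l²−L²−(e−x')²−y'²−z²)/2L = -0.0181
  √(A²+B²)=0.2901;  θ3 = -1.1095+1.6331 ≈ 0.5235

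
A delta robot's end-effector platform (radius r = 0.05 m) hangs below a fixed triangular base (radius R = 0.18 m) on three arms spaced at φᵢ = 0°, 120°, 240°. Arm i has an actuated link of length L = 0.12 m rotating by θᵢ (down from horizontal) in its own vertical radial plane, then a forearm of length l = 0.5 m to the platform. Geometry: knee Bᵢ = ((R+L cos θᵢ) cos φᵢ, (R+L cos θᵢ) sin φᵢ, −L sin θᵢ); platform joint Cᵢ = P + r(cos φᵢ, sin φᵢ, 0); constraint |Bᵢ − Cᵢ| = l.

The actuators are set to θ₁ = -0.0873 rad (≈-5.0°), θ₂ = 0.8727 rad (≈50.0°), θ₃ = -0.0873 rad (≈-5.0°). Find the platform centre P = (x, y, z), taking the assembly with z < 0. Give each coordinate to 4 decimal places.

(0.0761, -0.1318, -0.4396)

φ1=0.0°: virtual centre (0.2495, 0.0000, 0.0105), radius l
φ2=120.0°: virtual centre (-0.1036, 0.1794, -0.0919), radius l
centre 3 = (0.2495·cos240.0°, 0.2495·sin240.0°, 0.0105) = (-0.1248, -0.2161, 0.0105)
eliminate P² terms by subtracting sphere 1 from 2 and 3
plane₁₂: -0.7062x+0.3588y+-0.2048z = -0.0110
det = 0.5738;  x = 0.0083+-0.1542z,  y = -0.0144+0.2672z
sphere 1 gives Az²+Bz+C=0 with A=1.0952, B=0.0458, C=-0.1915;  B²−4AC=0.8409;  roots -0.4396, 0.3978;  negative root z = -0.4396
x = 0.0761, y = -0.1318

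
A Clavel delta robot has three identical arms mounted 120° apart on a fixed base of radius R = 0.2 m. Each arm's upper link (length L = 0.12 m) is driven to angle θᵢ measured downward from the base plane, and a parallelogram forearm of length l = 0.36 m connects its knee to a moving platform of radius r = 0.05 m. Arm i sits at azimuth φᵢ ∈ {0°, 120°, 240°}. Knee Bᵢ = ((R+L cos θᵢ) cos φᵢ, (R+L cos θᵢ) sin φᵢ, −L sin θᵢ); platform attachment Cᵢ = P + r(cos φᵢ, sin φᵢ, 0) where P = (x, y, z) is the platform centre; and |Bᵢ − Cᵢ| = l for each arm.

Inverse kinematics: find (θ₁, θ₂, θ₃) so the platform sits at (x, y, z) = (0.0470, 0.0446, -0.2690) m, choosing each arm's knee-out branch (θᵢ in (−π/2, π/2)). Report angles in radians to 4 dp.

rotate P by −φ1: (0.0470, 0.0446, -0.2690)
  A cos θ + B sin θ = C:  0.1030·cos θ + -0.2690·sin θ = 0.1260
  θ1 = atan2(B,A) + arccos(C/0.2880) = -0.0871
rotate P by −φ2: (0.0151, -0.0630, -0.2690)
  e−x'=0.1349;  (l²−L²−(e−x')²−y'²−z²)/2L = 0.0862
  θ2 = atan2(B,A) + arccos(C/0.3009) = 0.1744
rotate P by −φ3: (-0.0621, 0.0184, -0.2690)
  A=0.2121, B=-0.2690, C=(l²−L²−A²−y'²−z²)/(2L)=-0.0104
  γ=atan2(-0.2690,0.2121)=-0.9031;  ψ=arccos(-0.0304)=1.6012;  θ3=γ+ψ≈0.6981

θ₁ = -0.0871, θ₂ = 0.1744, θ₃ = 0.6981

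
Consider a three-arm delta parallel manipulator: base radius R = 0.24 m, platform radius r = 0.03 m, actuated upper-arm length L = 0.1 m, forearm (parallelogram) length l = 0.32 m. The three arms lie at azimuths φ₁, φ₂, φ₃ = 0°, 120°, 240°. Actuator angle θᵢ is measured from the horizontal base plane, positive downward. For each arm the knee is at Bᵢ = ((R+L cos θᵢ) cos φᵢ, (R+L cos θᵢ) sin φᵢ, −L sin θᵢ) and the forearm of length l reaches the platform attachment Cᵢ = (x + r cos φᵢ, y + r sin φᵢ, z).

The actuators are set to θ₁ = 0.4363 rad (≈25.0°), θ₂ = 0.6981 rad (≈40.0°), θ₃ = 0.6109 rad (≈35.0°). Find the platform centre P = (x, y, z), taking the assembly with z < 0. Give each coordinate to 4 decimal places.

arm 1 at φ=0.0°: e+L cos θ1 = 0.3006;  S1 = (0.3006, 0.0000, -0.0423)
S2 = (0.2866·cos120.0°, 0.2866·sin120.0°, -0.0643) = (-0.1433, 0.2482, -0.0643)
φ3=240.0°: virtual centre (-0.1460, -0.2528, -0.0574), radius l
subtract pairs → two planes through P
linear system: -0.8879x+0.4964y = -0.0059−-0.0440z; -0.8932x+-0.5056y = -0.0037−-0.0302z
Cramer: x(z) = 0.0054-0.0418z;  y(z) = -0.0023+0.0140z
into |P−S₁|² = l²: 1.0019z² + 0.1091z + -0.0134 = 0;  Δ = 0.0657;  z = -0.1824 or 0.0735 → z<0 root = -0.1824
x = 0.0130, y = -0.0048

(0.0130, -0.0048, -0.1824)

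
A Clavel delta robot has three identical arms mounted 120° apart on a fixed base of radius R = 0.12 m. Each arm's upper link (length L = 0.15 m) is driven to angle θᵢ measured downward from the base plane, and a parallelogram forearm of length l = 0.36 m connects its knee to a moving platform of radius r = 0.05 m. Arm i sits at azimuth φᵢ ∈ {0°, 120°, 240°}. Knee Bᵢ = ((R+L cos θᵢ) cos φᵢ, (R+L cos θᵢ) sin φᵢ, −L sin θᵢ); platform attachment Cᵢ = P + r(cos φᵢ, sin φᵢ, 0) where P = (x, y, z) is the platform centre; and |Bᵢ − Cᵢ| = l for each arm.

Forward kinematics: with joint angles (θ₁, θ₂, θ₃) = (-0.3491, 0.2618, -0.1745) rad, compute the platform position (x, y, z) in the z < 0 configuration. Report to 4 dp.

(0.0471, -0.0467, -0.2658)

φ1=0.0°: virtual centre (0.2110, 0.0000, 0.0513), radius l
arm 2 at φ=120.0°: e+L cos θ2 = 0.2149;  centre 2 = (-0.1074, 0.1861, -0.0388)
φ3=240.0°: virtual centre (-0.1089, -0.1886, 0.0260), radius l
eliminate P² terms by subtracting sphere 1 from 2 and 3
plane₁₂: -0.6368x+0.3722y+-0.1803z = 0.0006
det = 0.4782;  x = -0.0012+-0.1815z,  y = -0.0005+0.1738z
quadratic in z: (1.0631)z²+(-0.0258)z+(-0.0820)=0, √Δ=0.5910 → z ∈ {-0.2658, 0.2901}; z = -0.2658 (taking z<0)
x = 0.0471, y = -0.0467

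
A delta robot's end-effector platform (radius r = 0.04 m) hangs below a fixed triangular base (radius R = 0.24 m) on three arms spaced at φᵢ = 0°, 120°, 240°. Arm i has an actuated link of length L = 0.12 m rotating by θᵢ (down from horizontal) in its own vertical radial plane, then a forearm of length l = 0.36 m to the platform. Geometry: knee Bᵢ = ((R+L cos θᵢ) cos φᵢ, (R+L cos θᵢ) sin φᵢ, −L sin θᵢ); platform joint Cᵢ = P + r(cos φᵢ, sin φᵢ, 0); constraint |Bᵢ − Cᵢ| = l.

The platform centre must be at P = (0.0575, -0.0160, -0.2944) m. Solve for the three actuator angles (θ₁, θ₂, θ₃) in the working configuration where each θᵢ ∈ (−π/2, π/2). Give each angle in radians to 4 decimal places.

φ1=0.0° → target in arm frame (0.0575, -0.0160)
  e−x'=0.1425;  (l²−L²−(e−x')²−y'²−z²)/2L = 0.0332
  √(A²+B²)=0.3271;  θ1 = -1.1200+1.4691 ≈ 0.3491
arm 2 (φ=120.0°): x'=-0.0426, y'=-0.0418
  e−x'=0.2426;  (l²−L²−(e−x')²−y'²−z²)/2L = -0.1337
  γ=atan2(-0.2944,0.2426)=-0.8815;  ψ=arccos(-0.3503)=1.9287;  θ2=γ+ψ≈1.0472
rotate P by −φ3: (-0.0149, 0.0578, -0.2944)
  e−x'=0.2149;  (l²−L²−(e−x')²−y'²−z²)/2L = -0.0875
  θ3 = atan2(B,A) + arccos(C/0.3645) = 0.8729

θ₁ = 0.3491, θ₂ = 1.0472, θ₃ = 0.8729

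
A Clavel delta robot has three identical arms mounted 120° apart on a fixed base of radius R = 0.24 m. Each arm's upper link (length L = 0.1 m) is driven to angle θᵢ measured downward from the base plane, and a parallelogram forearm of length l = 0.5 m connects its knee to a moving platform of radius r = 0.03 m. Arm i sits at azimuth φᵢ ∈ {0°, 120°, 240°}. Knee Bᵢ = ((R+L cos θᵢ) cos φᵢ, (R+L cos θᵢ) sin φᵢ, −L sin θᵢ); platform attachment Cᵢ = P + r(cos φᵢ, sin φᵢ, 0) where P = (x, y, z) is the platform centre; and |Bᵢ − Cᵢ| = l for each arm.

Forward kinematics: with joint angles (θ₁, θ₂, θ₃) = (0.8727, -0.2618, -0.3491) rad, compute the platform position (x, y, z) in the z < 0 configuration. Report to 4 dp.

(-0.1133, -0.0054, -0.3924)

arm 1 at φ=0.0°: ρ1 = 0.2743;  S1 = (0.2743, 0.0000, -0.0766)
S2 = (0.3066·cos120.0°, 0.3066·sin120.0°, 0.0259) = (-0.1533, 0.2655, 0.0259)
φ3=240.0°: virtual centre (-0.1520, -0.2632, 0.0342), radius l
subtract pairs → two planes through P
[-0.8551 0.5310 0.2050]·P = 0.0136;  [-0.8525 -0.5265 0.2216]·P = 0.0125
Cramer: x(z) = -0.0152+0.2499z;  y(z) = 0.0010+0.0164z
into |P−S₁|² = l²: 1.0627z² + 0.0086z + -0.1603 = 0;  Δ = 0.6815;  z = -0.3924 or 0.3844 → z<0 root = -0.3924
x = -0.1133, y = -0.0054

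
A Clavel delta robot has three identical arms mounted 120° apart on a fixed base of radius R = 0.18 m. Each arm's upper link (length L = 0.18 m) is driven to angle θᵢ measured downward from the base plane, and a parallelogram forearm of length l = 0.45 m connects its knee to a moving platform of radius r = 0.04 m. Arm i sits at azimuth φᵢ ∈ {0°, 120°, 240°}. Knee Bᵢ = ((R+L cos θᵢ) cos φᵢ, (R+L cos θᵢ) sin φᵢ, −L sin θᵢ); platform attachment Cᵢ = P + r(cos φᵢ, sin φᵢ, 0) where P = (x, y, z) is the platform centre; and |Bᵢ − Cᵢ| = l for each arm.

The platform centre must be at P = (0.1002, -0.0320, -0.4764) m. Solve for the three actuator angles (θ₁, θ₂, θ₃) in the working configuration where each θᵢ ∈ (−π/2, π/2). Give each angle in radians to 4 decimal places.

arm 1 (φ=0.0°): x'=0.1002, y'=-0.0320
  A=0.0398, B=-0.4764, C=(l²−L²−A²−y'²−z²)/(2L)=-0.1652
  γ=atan2(-0.4764,0.0398)=-1.4874;  ψ=arccos(-0.3455)=1.9236;  θ1=γ+ψ≈0.4361
rotate P by −φ2: (-0.0778, -0.0708, -0.4764)
  e−x'=0.2178;  (l²−L²−(e−x')²−y'²−z²)/2L = -0.3036
  θ2 = atan2(B,A) + arccos(C/0.5238) = 1.0471
φ3=240.0° → target in arm frame (-0.0224, 0.1028)
  A cos θ + B sin θ = C:  0.1624·cos θ + -0.4764·sin θ = -0.2605
  √(A²+B²)=0.5033;  θ3 = -1.2423+2.1149 ≈ 0.8726

θ₁ = 0.4361, θ₂ = 1.0471, θ₃ = 0.8726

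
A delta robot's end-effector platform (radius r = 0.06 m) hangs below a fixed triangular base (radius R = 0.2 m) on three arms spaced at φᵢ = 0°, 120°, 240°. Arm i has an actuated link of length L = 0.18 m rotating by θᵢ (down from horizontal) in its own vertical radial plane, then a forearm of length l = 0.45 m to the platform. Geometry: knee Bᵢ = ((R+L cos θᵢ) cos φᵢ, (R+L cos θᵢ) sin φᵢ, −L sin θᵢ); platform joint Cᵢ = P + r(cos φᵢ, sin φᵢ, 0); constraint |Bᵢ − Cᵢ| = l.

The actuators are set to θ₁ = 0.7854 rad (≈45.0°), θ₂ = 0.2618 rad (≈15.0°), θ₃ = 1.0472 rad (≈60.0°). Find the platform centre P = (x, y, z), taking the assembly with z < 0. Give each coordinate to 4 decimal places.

S1 = (0.2673·cos0.0°, 0.2673·sin0.0°, -0.1273) = (0.2673, 0.0000, -0.1273)
arm 2 at φ=120.0°: ρ2 = 0.3139;  S2 = (-0.1569, 0.2718, -0.0466)
arm 3 at φ=240.0°: ρ3 = 0.2300;  S3 = (-0.1150, -0.1992, -0.1559)
eliminate P² terms by subtracting sphere 1 from 2 and 3
linear system: -0.8484x+0.5436y = 0.0130−0.1614z; -0.7646x+-0.3984y = -0.0104−-0.0572z
det = 0.7536;  x = 0.0006+0.0440z,  y = 0.0250+-0.2281z
sphere 1 gives Az²+Bz+C=0 with A=1.0540, B=0.2197, C=-0.1146;  B²−4AC=0.5313;  roots -0.4500, 0.2416;  negative root z = -0.4500
x = -0.0192, y = 0.1276

(-0.0192, 0.1276, -0.4500)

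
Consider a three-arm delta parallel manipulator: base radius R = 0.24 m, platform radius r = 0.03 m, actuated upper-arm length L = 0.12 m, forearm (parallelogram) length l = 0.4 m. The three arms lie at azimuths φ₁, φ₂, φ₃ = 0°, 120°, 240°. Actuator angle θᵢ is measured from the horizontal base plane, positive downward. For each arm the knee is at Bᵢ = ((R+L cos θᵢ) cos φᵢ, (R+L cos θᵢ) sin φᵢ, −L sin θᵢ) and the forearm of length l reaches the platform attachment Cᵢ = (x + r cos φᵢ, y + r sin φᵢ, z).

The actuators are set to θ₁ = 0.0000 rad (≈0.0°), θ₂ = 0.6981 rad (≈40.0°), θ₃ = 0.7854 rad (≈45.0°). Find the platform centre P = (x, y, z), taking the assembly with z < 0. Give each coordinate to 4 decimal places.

(0.0644, 0.0078, -0.2990)

φ1=0.0°: virtual centre (0.3300, 0.0000, 0.0000), radius l
arm 2 at φ=120.0°: (R−r)+L cos θ2 = 0.3019;  centre 2 = (-0.1510, 0.2615, -0.0771)
centre 3 = (0.2949·cos240.0°, 0.2949·sin240.0°, -0.0849) = (-0.1474, -0.2553, -0.0849)
subtract pairs → two planes through P
[-0.9619 0.5230 -0.1543]·P = -0.0118;  [-0.9549 -0.5107 -0.1697]·P = -0.0148
det = 0.9906;  x = 0.0139+-0.1691z,  y = 0.0030+-0.0161z
into |P−centre ₁|² = l²: 1.0289z² + 0.1068z + -0.0601 = 0;  Δ = 0.2586;  z = -0.2990 or 0.1952 → z<0 root = -0.2990
x = 0.0644, y = 0.0078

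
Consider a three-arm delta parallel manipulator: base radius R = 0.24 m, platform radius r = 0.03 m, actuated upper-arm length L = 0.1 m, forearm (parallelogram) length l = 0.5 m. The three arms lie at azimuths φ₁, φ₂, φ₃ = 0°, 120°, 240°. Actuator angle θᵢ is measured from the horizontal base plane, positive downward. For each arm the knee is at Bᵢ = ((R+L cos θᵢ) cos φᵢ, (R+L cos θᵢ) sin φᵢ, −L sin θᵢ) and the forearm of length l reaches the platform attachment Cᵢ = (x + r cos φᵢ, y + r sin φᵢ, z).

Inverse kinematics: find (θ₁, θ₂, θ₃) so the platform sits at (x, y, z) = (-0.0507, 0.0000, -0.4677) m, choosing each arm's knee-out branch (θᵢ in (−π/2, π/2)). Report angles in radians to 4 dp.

φ1=0.0° → target in arm frame (-0.0507, 0.0000)
  A cos θ + B sin θ = C:  0.2607·cos θ + -0.4677·sin θ = -0.2335
  θ1 = atan2(B,A) + arccos(C/0.5355) = 0.9598
rotate P by −φ2: (0.0253, 0.0439, -0.4677)
  e−x'=0.1847;  (l²−L²−(e−x')²−y'²−z²)/2L = -0.0738
  θ2 = atan2(B,A) + arccos(C/0.5028) = 0.5234
arm 3 (φ=240.0°): x'=0.0254, y'=-0.0439
  A cos θ + B sin θ = C:  0.1846·cos θ + -0.4677·sin θ = -0.0738
  √(A²+B²)=0.5028;  θ3 = -1.1948+1.7182 ≈ 0.5234

θ₁ = 0.9598, θ₂ = 0.5234, θ₃ = 0.5234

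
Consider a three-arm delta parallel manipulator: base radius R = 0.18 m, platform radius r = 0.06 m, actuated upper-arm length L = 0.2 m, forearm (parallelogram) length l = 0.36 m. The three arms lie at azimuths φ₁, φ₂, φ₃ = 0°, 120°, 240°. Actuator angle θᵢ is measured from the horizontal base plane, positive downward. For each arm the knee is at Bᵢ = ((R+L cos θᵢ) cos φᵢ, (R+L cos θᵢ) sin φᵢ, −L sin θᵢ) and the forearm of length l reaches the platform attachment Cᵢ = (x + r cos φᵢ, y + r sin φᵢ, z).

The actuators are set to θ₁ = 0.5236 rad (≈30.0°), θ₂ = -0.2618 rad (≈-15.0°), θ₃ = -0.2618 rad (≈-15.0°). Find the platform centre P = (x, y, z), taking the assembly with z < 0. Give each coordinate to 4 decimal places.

φ1=0.0°: virtual centre (0.2932, 0.0000, -0.1000), radius l
arm 2 at φ=120.0°: ρ2 = 0.3132;  O2 = (-0.1566, 0.2712, 0.0518)
O3 = (0.3132·cos240.0°, 0.3132·sin240.0°, 0.0518) = (-0.1566, -0.2712, 0.0518)
|O₂|²−|O₁|² = 0.0048;  |O₃|²−|O₁|² = 0.0048
[-0.8996 0.5425 0.3035]·P = 0.0048;  [-0.8996 -0.5425 0.3035]·P = 0.0048
Cramer: x(z) = -0.0053+0.3374z;  y(z) = 0.0000-0.0000z
sphere 1 gives Az²+Bz+C=0 with A=1.1138, B=-0.0015, C=-0.0305;  B²−4AC=0.1358;  roots -0.1648, 0.1661;  negative root z = -0.1648
x = -0.0609, y = 0.0000

(-0.0609, 0.0000, -0.1648)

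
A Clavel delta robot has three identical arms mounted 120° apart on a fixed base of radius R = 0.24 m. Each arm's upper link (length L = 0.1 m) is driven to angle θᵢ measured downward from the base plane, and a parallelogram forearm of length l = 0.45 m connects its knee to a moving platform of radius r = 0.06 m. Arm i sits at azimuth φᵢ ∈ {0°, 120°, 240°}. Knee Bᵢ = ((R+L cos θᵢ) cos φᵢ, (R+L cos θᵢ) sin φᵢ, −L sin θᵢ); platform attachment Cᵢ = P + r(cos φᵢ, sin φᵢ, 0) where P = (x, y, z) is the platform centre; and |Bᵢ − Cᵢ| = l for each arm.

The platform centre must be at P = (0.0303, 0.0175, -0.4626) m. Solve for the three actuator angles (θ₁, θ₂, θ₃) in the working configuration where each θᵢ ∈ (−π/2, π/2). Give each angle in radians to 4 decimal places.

rotate P by −φ1: (0.0303, 0.0175, -0.4626)
  A cos θ + B sin θ = C:  0.1497·cos θ + -0.4626·sin θ = -0.2211
  θ1 = atan2(B,A) + arccos(C/0.4862) = 0.7850
φ2=120.0° → target in arm frame (0.0000, -0.0350)
  e−x'=0.1800;  (l²−L²−(e−x')²−y'²−z²)/2L = -0.2756
  γ=atan2(-0.4626,0.1800)=-1.1997;  ψ=arccos(-0.5552)=2.1594;  θ2=γ+ψ≈0.9597
arm 3 (φ=240.0°): x'=-0.0303, y'=0.0175
  e−x'=0.2103;  (l²−L²−(e−x')²−y'²−z²)/2L = -0.3302
  γ=atan2(-0.4626,0.2103)=-1.1441;  ψ=arccos(-0.6497)=2.2780;  θ3=γ+ψ≈1.1339

θ₁ = 0.7850, θ₂ = 0.9597, θ₃ = 1.1339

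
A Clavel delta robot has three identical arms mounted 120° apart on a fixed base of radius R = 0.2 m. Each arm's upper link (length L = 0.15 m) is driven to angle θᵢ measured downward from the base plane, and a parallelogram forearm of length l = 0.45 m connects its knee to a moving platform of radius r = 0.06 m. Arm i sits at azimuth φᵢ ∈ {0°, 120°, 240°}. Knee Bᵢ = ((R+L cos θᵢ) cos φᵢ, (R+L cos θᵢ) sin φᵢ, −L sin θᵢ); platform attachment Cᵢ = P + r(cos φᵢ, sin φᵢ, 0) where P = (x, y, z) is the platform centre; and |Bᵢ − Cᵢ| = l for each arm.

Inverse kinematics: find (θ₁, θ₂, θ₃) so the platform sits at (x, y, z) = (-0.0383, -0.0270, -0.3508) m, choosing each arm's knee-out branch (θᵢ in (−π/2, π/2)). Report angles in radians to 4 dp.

arm 1 (φ=0.0°): x'=-0.0383, y'=-0.0270
  e−x'=0.1783;  (l²−L²−(e−x')²−y'²−z²)/2L = 0.0814
  γ=atan2(-0.3508,0.1783)=-1.1006;  ψ=arccos(0.2069)=1.3624;  θ1=γ+ψ≈0.2619
rotate P by −φ2: (-0.0042, 0.0467, -0.3508)
  e−x'=0.1442;  (l²−L²−(e−x')²−y'²−z²)/2L = 0.1132
  γ=atan2(-0.3508,0.1442)=-1.1807;  ψ=arccos(0.2984)=1.2677;  θ2=γ+ψ≈0.0870
rotate P by −φ3: (0.0425, -0.0197, -0.3508)
  A=0.0975, B=-0.3508, C=(l²−L²−A²−y'²−z²)/(2L)=0.1568
  θ3 = atan2(B,A) + arccos(C/0.3641) = -0.1743

θ₁ = 0.2619, θ₂ = 0.0870, θ₃ = -0.1743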